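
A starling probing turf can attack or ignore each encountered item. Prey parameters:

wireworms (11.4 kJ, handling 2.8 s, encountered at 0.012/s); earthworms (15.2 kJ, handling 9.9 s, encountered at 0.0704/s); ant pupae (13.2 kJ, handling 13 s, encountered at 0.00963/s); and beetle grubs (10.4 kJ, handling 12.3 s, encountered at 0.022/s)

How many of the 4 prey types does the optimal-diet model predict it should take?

4

Profitabilities (E/h, kJ/s): wireworms 4.07, earthworms 1.54, ant pupae 1.02, beetle grubs 0.846. Add prey in this order while the next type's profitability exceeds the intake rate on those already taken.
Rate on top 1: 0.1324. earthworms: 1.54 > 0.1324 → include.
Rate on top 2: 0.6974. ant pupae: 1.02 > 0.6974 → include.
Rate on top 3: 0.7188. beetle grubs: 0.846 > 0.7188 → include.
Optimal diet: wireworms, earthworms, ant pupae, beetle grubs — 4 of 4 types.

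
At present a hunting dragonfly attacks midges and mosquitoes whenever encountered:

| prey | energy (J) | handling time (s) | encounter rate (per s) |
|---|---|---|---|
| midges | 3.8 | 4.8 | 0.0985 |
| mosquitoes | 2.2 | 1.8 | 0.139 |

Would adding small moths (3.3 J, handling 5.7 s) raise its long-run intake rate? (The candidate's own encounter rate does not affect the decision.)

Yes

Intake rate on the current diet: R = (0.0985×3.8 + 0.139×2.2) / (1 + 0.0985×4.8 + 0.139×1.8) = 0.6801/1.723 = 0.3947 J/s.
small moths: E/h = 3.3/5.7 = 0.5789 J/s.
Since 0.5789 > R, including small moths increases the long-run rate.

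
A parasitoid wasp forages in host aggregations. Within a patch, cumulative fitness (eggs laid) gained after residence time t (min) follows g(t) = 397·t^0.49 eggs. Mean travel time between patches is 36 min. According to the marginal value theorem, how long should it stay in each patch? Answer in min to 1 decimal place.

34.6 min

By the marginal value theorem, leave when the instantaneous gain rate g'(t) equals the habitat-wide average g(t)/(T + t).
g'(t) = 0.49·397·t^-0.51. Setting 0.49·397·t^-0.51 = 397·t^0.49/(36+t) gives 0.49(36+t) = t, so 0.51·t = 0.49×36.
t* = 0.49×36/0.51 = 34.59 min.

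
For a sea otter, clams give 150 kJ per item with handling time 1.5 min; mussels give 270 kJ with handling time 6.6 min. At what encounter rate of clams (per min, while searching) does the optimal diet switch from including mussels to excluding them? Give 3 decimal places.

0.462 per min

At the threshold, the rate on clams alone equals the profitability of mussels: λ·150/(1 + λ·1.5) = 270/6.6 = 40.91.
Rearranging, λ(150 − 40.91×1.5) = 40.91, so λ = 40.91/88.64 = 0.4615 per min.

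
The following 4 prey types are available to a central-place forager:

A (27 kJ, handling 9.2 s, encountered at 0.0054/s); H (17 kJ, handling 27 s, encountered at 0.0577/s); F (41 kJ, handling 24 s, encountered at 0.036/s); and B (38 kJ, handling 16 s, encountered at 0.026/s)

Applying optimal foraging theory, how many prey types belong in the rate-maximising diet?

Rank by E/h (kJ/s): A 2.93, B 2.38, F 1.71, H 0.63. Include each in turn until the next type's E/h falls below the running intake rate.
Rate on top 1: 0.1389. B: 2.38 > 0.1389 → include.
Rate on top 2: 0.7736. F: 1.71 > 0.7736 → include.
Rate on top 3: 1.12. H: 0.63 < 1.12 → exclude; stop.
Optimal diet: A, B, F — 3 of 4 types.

3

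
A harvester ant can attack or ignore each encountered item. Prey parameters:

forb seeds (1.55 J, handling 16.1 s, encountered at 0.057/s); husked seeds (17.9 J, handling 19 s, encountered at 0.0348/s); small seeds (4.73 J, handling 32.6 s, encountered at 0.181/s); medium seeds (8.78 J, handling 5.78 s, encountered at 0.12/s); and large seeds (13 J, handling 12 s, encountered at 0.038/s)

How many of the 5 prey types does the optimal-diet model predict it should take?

Profitabilities (E/h, J/s): medium seeds 1.52, large seeds 1.08, husked seeds 0.942, small seeds 0.145, forb seeds 0.0963. Add prey in this order while the next type's profitability exceeds the intake rate on those already taken.
Rate on top 1: 0.6221. large seeds: 1.08 > 0.6221 → include.
Rate on top 2: 0.7199. husked seeds: 0.942 > 0.7199 → include.
Rate on top 3: 0.7722. small seeds: 0.145 < 0.7722 → exclude; stop.
Optimal diet: medium seeds, large seeds, husked seeds — 3 of 5 types.

3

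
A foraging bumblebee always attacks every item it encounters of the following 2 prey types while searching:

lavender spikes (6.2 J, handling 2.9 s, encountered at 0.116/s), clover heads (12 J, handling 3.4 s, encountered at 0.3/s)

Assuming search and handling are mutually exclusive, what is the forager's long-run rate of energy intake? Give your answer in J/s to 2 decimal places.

1.83 J/s

Energy encountered per unit search time: 0.116×6.2 + 0.3×12 = 4.319 J/s.
Handling time per unit search time: 0.116×2.9 + 0.3×3.4 = 1.356.
Rate = 4.319/(1 + 1.356) = 1.833 J/s.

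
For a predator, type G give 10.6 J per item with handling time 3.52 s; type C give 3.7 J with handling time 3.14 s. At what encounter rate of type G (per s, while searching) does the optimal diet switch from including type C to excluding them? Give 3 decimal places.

0.183 per s

Drop type C once their profitability E₂/h₂ falls below the rate achievable on type G alone: E₂/h₂ = λE₁/(1 + λh₁).
Solve for λ: λE₁h₂ = E₂(1 + λh₁) → λ(E₁h₂ − E₂h₁) = E₂ → λ = E₂/(E₁h₂ − E₂h₁).
λ = 3.7/(10.6×3.14 − 3.7×3.52) = 3.7/20.26 = 0.1826 per s.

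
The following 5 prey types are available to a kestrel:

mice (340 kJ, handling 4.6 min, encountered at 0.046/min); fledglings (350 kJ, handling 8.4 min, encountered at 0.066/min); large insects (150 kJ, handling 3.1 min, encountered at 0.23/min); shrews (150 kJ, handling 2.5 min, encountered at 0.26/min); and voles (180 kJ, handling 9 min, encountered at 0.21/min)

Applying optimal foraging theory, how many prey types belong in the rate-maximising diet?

Rank by E/h (kJ/min): mice 73.9, shrews 60, large insects 48.4, fledglings 41.7, voles 20. Include each in turn until the next type's E/h falls below the running intake rate.
Rate on top 1: 12.91. shrews: 60 > 12.91 → include.
Rate on top 2: 29.35. large insects: 48.4 > 29.35 → include.
Rate on top 3: 34.62. fledglings: 41.7 > 34.62 → include.
Rate on top 4: 35.87. voles: 20 < 35.87 → exclude; stop.
Optimal diet: mice, shrews, large insects, fledglings — 4 of 5 types.

4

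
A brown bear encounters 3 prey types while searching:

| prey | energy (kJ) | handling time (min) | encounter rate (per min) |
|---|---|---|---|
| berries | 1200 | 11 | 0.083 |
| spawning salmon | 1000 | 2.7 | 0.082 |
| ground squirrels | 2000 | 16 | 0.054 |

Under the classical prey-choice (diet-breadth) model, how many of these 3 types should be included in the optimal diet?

E/h in descending order: spawning salmon 370, ground squirrels 125, berries 109 kJ/min. The optimal diet is the largest prefix of this list for which every included type satisfies E_i/h_i > R on the types above it.
Rate on top 1: 67.14. ground squirrels: 125 > 67.14 → include.
Rate on top 2: 91.11. berries: 109 > 91.11 → include.
Optimal diet: spawning salmon, ground squirrels, berries — 3 of 3 types.

3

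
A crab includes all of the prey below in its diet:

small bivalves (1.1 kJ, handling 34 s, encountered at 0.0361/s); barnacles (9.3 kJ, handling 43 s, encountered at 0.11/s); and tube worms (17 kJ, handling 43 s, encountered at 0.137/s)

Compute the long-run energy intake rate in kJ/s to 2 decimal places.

0.26 kJ/s

R = (0.0361×1.1 + 0.11×9.3 + 0.137×17) / (1 + 0.0361×34 + 0.11×43 + 0.137×43) = 3.392/12.85 = 0.264 kJ/s.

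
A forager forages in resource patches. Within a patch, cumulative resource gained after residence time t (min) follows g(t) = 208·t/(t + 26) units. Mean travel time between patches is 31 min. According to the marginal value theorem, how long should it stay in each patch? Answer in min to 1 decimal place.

Maximise g(t)/(T+t): set derivative to zero → g'(t)(T+t) = g(t).
g'(t) = 208·26/(t + 26)². Setting 208·26/(t+26)² = 208t/[(t+26)(31+t)] gives 26(31+t) = t(t+26), so t² = 26×31 = 806.
t* = √806 = 28.39 min.

28.4 min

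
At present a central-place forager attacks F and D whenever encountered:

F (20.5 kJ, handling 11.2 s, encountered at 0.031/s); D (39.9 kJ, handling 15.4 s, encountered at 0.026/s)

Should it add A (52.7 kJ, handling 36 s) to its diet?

Yes

Current rate: (0.031×20.5 + 0.026×39.9)/(1 + 0.031×11.2 + 0.026×15.4) = 0.9573 kJ/s.
Profitability of A: 52.7/36 = 1.464 kJ/s.
Since 1.464 > R, including A increases the long-run rate.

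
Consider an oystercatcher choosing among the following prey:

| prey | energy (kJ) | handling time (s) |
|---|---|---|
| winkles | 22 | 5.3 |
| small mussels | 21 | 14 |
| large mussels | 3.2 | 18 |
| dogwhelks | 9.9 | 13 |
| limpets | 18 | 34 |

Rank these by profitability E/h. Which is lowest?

Profitability E/h (kJ/s): winkles = 22/5.3 = 4.15, small mussels = 21/14 = 1.5, large mussels = 3.2/18 = 0.178, dogwhelks = 9.9/13 = 0.762, limpets = 18/34 = 0.529.
Ranked: winkles > small mussels > dogwhelks > limpets > large mussels.

large mussels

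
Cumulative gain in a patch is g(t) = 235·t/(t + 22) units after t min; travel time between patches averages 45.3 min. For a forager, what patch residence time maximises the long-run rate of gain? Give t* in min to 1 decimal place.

31.6 min

Maximise g(t)/(T+t): set derivative to zero → g'(t)(T+t) = g(t).
g'(t) = 235·22/(t + 22)². Setting 235·22/(t+22)² = 235t/[(t+22)(45.3+t)] gives 22(45.3+t) = t(t+22), so t² = 22×45.3 = 996.6.
t* = √996.6 = 31.57 min.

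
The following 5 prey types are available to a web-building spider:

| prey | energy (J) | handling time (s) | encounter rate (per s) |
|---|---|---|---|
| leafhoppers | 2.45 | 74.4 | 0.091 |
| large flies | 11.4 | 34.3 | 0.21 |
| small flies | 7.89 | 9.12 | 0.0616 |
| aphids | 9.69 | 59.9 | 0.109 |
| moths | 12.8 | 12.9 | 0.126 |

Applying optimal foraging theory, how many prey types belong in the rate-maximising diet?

E/h in descending order: moths 0.992, small flies 0.865, large flies 0.332, aphids 0.162, leafhoppers 0.0329 J/s. The optimal diet is the largest prefix of this list for which every included type satisfies E_i/h_i > R on the types above it.
Rate on top 1: 0.6143. small flies: 0.865 > 0.6143 → include.
Rate on top 2: 0.6585. large flies: 0.332 < 0.6585 → exclude; stop.
Optimal diet: moths, small flies — 2 of 5 types.

2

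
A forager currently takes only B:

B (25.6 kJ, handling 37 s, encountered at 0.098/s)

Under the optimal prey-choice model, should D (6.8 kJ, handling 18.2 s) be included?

On B alone, R = ΣλE/(1+Σλh) = 2.509/4.626 = 0.5423 kJ/s.
D: E/h = 6.8/18.2 = 0.3736 kJ/s.
0.3736 < 0.5423, so adding D would lower the average — exclude it.

No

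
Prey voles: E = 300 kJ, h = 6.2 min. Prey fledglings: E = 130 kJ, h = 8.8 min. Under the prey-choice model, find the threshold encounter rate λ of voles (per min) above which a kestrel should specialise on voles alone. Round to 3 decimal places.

At the threshold, the rate on voles alone equals the profitability of fledglings: λ·300/(1 + λ·6.2) = 130/8.8 = 14.77.
Rearranging, λ(300 − 14.77×6.2) = 14.77, so λ = 14.77/208.4 = 0.07088 per min.

0.071 per min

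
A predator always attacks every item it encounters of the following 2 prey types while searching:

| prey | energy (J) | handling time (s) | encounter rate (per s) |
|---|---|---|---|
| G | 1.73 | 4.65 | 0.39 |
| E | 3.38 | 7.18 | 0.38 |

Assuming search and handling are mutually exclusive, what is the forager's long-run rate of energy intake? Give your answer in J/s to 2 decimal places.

0.35 J/s

R = (0.39×1.73 + 0.38×3.38) / (1 + 0.39×4.65 + 0.38×7.18) = 1.959/5.542 = 0.3535 J/s.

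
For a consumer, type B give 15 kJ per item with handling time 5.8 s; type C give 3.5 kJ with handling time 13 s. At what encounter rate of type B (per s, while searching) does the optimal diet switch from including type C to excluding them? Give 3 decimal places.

The zero-one rule: include type C iff E₂/h₂ > λE₁/(1+λh₁). Equality gives the switch point.
λE₁h₂ = E₂ + λE₂h₁ ⇒ λ = E₂/(E₁h₂ − E₂h₁) = 3.5/(195 − 20.3) = 0.02003 per s.

0.020 per s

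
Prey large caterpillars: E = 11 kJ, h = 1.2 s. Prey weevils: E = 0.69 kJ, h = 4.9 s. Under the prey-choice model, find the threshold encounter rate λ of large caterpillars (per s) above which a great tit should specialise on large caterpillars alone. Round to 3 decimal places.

0.013 per s

At the threshold, the rate on large caterpillars alone equals the profitability of weevils: λ·11/(1 + λ·1.2) = 0.69/4.9 = 0.1408.
Rearranging, λ(11 − 0.1408×1.2) = 0.1408, so λ = 0.1408/10.83 = 0.013 per s.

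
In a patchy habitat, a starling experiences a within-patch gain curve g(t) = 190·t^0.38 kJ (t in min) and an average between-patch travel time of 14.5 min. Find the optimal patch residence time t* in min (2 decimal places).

By the marginal value theorem, leave when the instantaneous gain rate g'(t) equals the habitat-wide average g(t)/(T + t).
g'(t) = 0.38·190·t^-0.62. Setting 0.38·190·t^-0.62 = 190·t^0.38/(14.5+t) gives 0.38(14.5+t) = t, so 0.62·t = 0.38×14.5.
t* = 0.38×14.5/0.62 = 8.887 min.

8.89 min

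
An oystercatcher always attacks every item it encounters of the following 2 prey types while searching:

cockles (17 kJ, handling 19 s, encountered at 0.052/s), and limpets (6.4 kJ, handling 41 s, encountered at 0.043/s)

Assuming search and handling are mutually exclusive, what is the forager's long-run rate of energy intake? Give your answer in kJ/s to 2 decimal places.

R = Σλ_iE_i / (1 + Σλ_ih_i)
Numerator: 0.052×17 + 0.043×6.4 = 1.159
Denominator: 1 + 0.052×19 + 0.043×41 = 3.751
R = 1.159/3.751 = 0.309 kJ/s

0.31 kJ/s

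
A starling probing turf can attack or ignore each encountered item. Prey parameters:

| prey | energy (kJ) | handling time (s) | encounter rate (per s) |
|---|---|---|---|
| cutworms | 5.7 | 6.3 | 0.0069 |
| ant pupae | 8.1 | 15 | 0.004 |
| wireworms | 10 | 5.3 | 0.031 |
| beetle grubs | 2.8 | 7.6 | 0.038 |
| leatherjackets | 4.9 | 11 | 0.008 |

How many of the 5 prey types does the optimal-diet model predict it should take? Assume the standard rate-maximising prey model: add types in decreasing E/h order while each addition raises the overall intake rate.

5

Rank by E/h (kJ/s): wireworms 1.89, cutworms 0.905, ant pupae 0.54, leatherjackets 0.445, beetle grubs 0.368. Include each in turn until the next type's E/h falls below the running intake rate.
Rate on top 1: 0.2663. cutworms: 0.905 > 0.2663 → include.
Rate on top 2: 0.2892. ant pupae: 0.54 > 0.2892 → include.
Rate on top 3: 0.3011. leatherjackets: 0.445 > 0.3011 → include.
Rate on top 4: 0.3105. beetle grubs: 0.368 > 0.3105 → include.
Optimal diet: wireworms, cutworms, ant pupae, leatherjackets, beetle grubs — 5 of 5 types.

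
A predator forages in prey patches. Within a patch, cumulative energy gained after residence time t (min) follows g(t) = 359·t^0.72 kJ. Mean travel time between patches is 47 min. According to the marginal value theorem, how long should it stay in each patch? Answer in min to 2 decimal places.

Optimal t* satisfies g'(t*) = g(t*)/(T + t*).
g'(t) = 0.72·359·t^-0.28. Setting 0.72·359·t^-0.28 = 359·t^0.72/(47+t) gives 0.72(47+t) = t, so 0.28·t = 0.72×47.
t* = 0.72×47/0.28 = 120.9 min.

120.86 min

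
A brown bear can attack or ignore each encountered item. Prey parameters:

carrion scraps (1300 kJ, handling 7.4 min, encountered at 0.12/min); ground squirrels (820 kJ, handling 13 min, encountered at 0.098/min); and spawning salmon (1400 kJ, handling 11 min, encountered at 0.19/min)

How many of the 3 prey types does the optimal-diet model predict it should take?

2

Profitabilities (E/h, kJ/min): carrion scraps 176, spawning salmon 127, ground squirrels 63.1. Add prey in this order while the next type's profitability exceeds the intake rate on those already taken.
Rate on top 1: 82.63. spawning salmon: 127 > 82.63 → include.
Rate on top 2: 106.1. ground squirrels: 63.1 < 106.1 → exclude; stop.
Optimal diet: carrion scraps, spawning salmon — 2 of 3 types.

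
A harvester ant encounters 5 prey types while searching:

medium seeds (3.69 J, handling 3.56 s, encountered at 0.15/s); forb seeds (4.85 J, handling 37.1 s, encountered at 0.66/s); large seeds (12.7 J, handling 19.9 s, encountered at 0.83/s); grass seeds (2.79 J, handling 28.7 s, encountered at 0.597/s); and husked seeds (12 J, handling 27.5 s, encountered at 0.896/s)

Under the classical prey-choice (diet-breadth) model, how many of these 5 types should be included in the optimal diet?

Profitabilities (E/h, J/s): medium seeds 1.04, large seeds 0.638, husked seeds 0.436, forb seeds 0.131, grass seeds 0.0972. Add prey in this order while the next type's profitability exceeds the intake rate on those already taken.
Rate on top 1: 0.3608. large seeds: 0.638 > 0.3608 → include.
Rate on top 2: 0.6146. husked seeds: 0.436 < 0.6146 → exclude; stop.
Optimal diet: medium seeds, large seeds — 2 of 5 types.

2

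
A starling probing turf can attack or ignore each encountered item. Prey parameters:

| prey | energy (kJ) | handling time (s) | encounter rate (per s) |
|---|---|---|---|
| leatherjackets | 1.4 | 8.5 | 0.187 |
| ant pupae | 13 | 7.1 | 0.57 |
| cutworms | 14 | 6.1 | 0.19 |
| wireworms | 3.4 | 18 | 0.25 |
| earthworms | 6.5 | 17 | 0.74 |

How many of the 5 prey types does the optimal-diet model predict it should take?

2

E/h in descending order: cutworms 2.3, ant pupae 1.83, earthworms 0.382, wireworms 0.189, leatherjackets 0.165 kJ/s. The optimal diet is the largest prefix of this list for which every included type satisfies E_i/h_i > R on the types above it.
Rate on top 1: 1.232. ant pupae: 1.83 > 1.232 → include.
Rate on top 2: 1.623. earthworms: 0.382 < 1.623 → exclude; stop.
Optimal diet: cutworms, ant pupae — 2 of 5 types.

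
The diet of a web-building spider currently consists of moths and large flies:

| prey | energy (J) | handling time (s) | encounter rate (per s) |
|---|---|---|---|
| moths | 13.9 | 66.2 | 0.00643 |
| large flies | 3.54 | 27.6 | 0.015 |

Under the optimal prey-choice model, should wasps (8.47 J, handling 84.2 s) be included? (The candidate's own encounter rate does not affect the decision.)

Yes

Intake rate on the current diet: R = (0.00643×13.9 + 0.015×3.54) / (1 + 0.00643×66.2 + 0.015×27.6) = 0.1425/1.84 = 0.07745 J/s.
wasps: E/h = 8.47/84.2 = 0.1006 J/s.
0.1006 > 0.07745, so adding wasps raises the average — include it.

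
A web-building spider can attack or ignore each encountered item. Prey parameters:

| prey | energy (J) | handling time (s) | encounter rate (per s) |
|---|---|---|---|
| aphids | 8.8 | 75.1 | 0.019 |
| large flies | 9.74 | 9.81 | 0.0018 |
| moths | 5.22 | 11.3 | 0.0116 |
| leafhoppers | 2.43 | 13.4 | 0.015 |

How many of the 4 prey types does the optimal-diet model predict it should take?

4

Rank by E/h (J/s): large flies 0.993, moths 0.462, leafhoppers 0.181, aphids 0.117. Include each in turn until the next type's E/h falls below the running intake rate.
Rate on top 1: 0.01723. moths: 0.462 > 0.01723 → include.
Rate on top 2: 0.06797. leafhoppers: 0.181 > 0.06797 → include.
Rate on top 3: 0.08486. aphids: 0.117 > 0.08486 → include.
Optimal diet: large flies, moths, leafhoppers, aphids — 4 of 4 types.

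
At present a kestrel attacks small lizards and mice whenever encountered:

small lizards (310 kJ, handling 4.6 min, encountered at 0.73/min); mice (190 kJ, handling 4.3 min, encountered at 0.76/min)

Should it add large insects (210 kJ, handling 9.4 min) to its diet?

No

On small lizards and mice alone, R = ΣλE/(1+Σλh) = 370.7/7.626 = 48.61 kJ/min.
Profitability of large insects: 210/9.4 = 22.34 kJ/min.
22.34 < 48.61, so adding large insects would lower the average — exclude it.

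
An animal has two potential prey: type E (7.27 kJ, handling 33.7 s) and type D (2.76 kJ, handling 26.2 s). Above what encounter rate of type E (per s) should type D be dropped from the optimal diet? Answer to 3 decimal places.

The zero-one rule: include type D iff E₂/h₂ > λE₁/(1+λh₁). Equality gives the switch point.
λE₁h₂ = E₂ + λE₂h₁ ⇒ λ = E₂/(E₁h₂ − E₂h₁) = 2.76/(190.5 − 93.01) = 0.02832 per s.

0.028 per s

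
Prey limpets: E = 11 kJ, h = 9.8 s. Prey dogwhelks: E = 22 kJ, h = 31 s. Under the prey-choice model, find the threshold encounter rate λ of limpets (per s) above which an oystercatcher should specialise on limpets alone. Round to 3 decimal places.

Drop dogwhelks once their profitability E₂/h₂ falls below the rate achievable on limpets alone: E₂/h₂ = λE₁/(1 + λh₁).
Solve for λ: λE₁h₂ = E₂(1 + λh₁) → λ(E₁h₂ − E₂h₁) = E₂ → λ = E₂/(E₁h₂ − E₂h₁).
λ = 22/(11×31 − 22×9.8) = 22/125.4 = 0.1754 per s.

0.175 per s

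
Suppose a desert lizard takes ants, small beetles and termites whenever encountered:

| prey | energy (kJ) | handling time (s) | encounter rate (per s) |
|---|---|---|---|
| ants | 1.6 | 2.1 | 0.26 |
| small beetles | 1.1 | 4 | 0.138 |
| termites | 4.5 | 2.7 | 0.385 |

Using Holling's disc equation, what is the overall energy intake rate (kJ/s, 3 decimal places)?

0.733 kJ/s

Energy encountered per unit search time: 0.26×1.6 + 0.138×1.1 + 0.385×4.5 = 2.3 kJ/s.
Handling time per unit search time: 0.26×2.1 + 0.138×4 + 0.385×2.7 = 2.138.
Rate = 2.3/(1 + 2.138) = 0.7332 kJ/s.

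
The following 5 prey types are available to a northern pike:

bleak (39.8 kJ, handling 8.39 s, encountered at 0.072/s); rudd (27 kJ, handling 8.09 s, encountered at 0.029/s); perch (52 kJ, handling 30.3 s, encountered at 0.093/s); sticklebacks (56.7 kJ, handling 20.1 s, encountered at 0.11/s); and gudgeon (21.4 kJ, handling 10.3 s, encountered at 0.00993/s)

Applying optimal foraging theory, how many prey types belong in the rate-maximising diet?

3

Profitabilities (E/h, kJ/s): bleak 4.74, rudd 3.34, sticklebacks 2.82, gudgeon 2.08, perch 1.72. Add prey in this order while the next type's profitability exceeds the intake rate on those already taken.
Rate on top 1: 1.786. rudd: 3.34 > 1.786 → include.
Rate on top 2: 1.984. sticklebacks: 2.82 > 1.984 → include.
Rate on top 3: 2.441. gudgeon: 2.08 < 2.441 → exclude; stop.
Optimal diet: bleak, rudd, sticklebacks — 3 of 5 types.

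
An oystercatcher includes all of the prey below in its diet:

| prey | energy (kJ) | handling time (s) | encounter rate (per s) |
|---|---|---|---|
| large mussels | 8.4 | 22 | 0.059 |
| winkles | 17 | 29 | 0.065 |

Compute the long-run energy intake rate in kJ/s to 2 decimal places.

0.38 kJ/s

R = (0.059×8.4 + 0.065×17) / (1 + 0.059×22 + 0.065×29) = 1.601/4.183 = 0.3826 kJ/s.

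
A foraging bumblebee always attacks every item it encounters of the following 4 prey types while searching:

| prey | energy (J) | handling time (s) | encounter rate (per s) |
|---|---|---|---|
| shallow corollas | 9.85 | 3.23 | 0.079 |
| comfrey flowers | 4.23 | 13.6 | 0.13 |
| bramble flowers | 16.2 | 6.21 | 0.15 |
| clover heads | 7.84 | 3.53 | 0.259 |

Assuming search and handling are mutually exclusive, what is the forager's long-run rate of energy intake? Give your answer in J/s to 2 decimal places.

Energy encountered per unit search time: 0.079×9.85 + 0.13×4.23 + 0.15×16.2 + 0.259×7.84 = 5.789 J/s.
Handling time per unit search time: 0.079×3.23 + 0.13×13.6 + 0.15×6.21 + 0.259×3.53 = 3.869.
Rate = 5.789/(1 + 3.869) = 1.189 J/s.

1.19 J/s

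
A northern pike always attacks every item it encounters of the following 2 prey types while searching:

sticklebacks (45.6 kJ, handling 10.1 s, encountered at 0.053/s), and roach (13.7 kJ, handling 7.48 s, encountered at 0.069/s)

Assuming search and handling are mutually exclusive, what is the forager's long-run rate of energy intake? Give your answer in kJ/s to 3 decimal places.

1.639 kJ/s

R = (0.053×45.6 + 0.069×13.7) / (1 + 0.053×10.1 + 0.069×7.48) = 3.362/2.051 = 1.639 kJ/s.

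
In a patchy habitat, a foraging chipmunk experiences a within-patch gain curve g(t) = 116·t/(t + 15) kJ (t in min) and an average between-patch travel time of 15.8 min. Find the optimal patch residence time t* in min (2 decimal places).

By the marginal value theorem, leave when the instantaneous gain rate g'(t) equals the habitat-wide average g(t)/(T + t).
g'(t) = 116·15/(t + 15)². Setting 116·15/(t+15)² = 116t/[(t+15)(15.8+t)] gives 15(15.8+t) = t(t+15), so t² = 15×15.8 = 237.
t* = √237 = 15.39 min.

15.39 min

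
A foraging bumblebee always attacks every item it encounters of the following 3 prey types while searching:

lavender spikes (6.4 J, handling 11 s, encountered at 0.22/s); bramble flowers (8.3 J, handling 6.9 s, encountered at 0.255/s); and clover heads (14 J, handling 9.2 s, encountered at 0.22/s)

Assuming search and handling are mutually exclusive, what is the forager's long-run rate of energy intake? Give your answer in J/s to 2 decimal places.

R = (0.22×6.4 + 0.255×8.3 + 0.22×14) / (1 + 0.22×11 + 0.255×6.9 + 0.22×9.2) = 6.605/7.204 = 0.9168 J/s.

0.92 J/s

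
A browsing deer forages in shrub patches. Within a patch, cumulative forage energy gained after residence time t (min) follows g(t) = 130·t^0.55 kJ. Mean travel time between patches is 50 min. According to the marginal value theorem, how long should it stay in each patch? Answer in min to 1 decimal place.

By the marginal value theorem, leave when the instantaneous gain rate g'(t) equals the habitat-wide average g(t)/(T + t).
g'(t) = 0.55·130·t^-0.45. Setting 0.55·130·t^-0.45 = 130·t^0.55/(50+t) gives 0.55(50+t) = t, so 0.45·t = 0.55×50.
t* = 0.55×50/0.45 = 61.11 min.

61.1 min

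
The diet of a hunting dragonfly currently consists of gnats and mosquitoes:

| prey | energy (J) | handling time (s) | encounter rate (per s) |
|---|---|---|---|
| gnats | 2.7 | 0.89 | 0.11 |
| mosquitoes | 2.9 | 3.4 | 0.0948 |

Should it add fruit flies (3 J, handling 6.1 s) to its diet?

Yes

Intake rate on the current diet: R = (0.11×2.7 + 0.0948×2.9) / (1 + 0.11×0.89 + 0.0948×3.4) = 0.5719/1.42 = 0.4027 J/s.
Profitability of fruit flies: 3/6.1 = 0.4918 J/s.
Since 0.4918 > R, including fruit flies increases the long-run rate.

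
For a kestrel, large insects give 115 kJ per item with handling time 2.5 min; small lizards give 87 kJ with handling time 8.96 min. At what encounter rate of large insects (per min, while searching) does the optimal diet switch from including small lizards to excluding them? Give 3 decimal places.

0.107 per min

At the threshold, the rate on large insects alone equals the profitability of small lizards: λ·115/(1 + λ·2.5) = 87/8.96 = 9.71.
Rearranging, λ(115 − 9.71×2.5) = 9.71, so λ = 9.71/90.73 = 0.107 per min.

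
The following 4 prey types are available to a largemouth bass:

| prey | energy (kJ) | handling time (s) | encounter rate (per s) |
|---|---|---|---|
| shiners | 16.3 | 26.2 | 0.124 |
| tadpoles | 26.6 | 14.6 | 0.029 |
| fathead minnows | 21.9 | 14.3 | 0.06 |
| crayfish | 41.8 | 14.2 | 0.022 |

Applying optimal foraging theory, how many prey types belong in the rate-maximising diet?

E/h in descending order: crayfish 2.94, tadpoles 1.82, fathead minnows 1.53, shiners 0.622 kJ/s. The optimal diet is the largest prefix of this list for which every included type satisfies E_i/h_i > R on the types above it.
Rate on top 1: 0.7007. tadpoles: 1.82 > 0.7007 → include.
Rate on top 2: 0.9742. fathead minnows: 1.53 > 0.9742 → include.
Rate on top 3: 1.159. shiners: 0.622 < 1.159 → exclude; stop.
Optimal diet: crayfish, tadpoles, fathead minnows — 3 of 4 types.

3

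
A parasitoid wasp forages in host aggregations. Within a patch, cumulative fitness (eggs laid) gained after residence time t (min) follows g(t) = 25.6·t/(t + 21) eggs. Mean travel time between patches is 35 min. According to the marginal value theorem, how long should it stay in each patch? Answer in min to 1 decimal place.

By the marginal value theorem, leave when the instantaneous gain rate g'(t) equals the habitat-wide average g(t)/(T + t).
g'(t) = 25.6·21/(t + 21)². Setting 25.6·21/(t+21)² = 25.6t/[(t+21)(35+t)] gives 21(35+t) = t(t+21), so t² = 21×35 = 735.
t* = √735 = 27.11 min.

27.1 min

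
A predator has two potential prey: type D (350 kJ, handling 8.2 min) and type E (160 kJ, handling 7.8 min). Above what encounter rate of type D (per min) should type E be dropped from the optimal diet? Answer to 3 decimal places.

0.113 per min

Drop type E once their profitability E₂/h₂ falls below the rate achievable on type D alone: E₂/h₂ = λE₁/(1 + λh₁).
Solve for λ: λE₁h₂ = E₂(1 + λh₁) → λ(E₁h₂ − E₂h₁) = E₂ → λ = E₂/(E₁h₂ − E₂h₁).
λ = 160/(350×7.8 − 160×8.2) = 160/1418 = 0.1128 per min.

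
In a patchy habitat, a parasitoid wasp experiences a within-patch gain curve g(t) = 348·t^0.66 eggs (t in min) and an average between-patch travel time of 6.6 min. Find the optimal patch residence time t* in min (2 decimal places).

12.81 min

By the marginal value theorem, leave when the instantaneous gain rate g'(t) equals the habitat-wide average g(t)/(T + t).
g'(t) = 0.66·348·t^-0.34. Setting 0.66·348·t^-0.34 = 348·t^0.66/(6.6+t) gives 0.66(6.6+t) = t, so 0.34·t = 0.66×6.6.
t* = 0.66×6.6/0.34 = 12.81 min.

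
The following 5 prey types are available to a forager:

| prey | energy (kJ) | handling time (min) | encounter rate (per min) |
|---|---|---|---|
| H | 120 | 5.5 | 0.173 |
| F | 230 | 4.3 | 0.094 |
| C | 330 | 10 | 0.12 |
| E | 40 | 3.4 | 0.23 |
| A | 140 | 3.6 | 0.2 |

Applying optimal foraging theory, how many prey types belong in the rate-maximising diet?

3

Rank by E/h (kJ/min): F 53.5, A 38.9, C 33, H 21.8, E 11.8. Include each in turn until the next type's E/h falls below the running intake rate.
Rate on top 1: 15.4. A: 38.9 > 15.4 → include.
Rate on top 2: 23.36. C: 33 > 23.36 → include.
Rate on top 3: 26.84. H: 21.8 < 26.84 → exclude; stop.
Optimal diet: F, A, C — 3 of 5 types.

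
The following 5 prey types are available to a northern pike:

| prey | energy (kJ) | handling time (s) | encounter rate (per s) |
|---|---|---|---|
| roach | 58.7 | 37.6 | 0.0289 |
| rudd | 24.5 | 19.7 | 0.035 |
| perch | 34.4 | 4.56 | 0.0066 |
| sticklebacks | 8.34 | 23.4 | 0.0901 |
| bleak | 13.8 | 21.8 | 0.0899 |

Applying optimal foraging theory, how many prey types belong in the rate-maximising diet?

E/h in descending order: perch 7.54, roach 1.56, rudd 1.24, bleak 0.633, sticklebacks 0.356 kJ/s. The optimal diet is the largest prefix of this list for which every included type satisfies E_i/h_i > R on the types above it.
Rate on top 1: 0.2204. roach: 1.56 > 0.2204 → include.
Rate on top 2: 0.9087. rudd: 1.24 > 0.9087 → include.
Rate on top 3: 0.991. bleak: 0.633 < 0.991 → exclude; stop.
Optimal diet: perch, roach, rudd — 3 of 5 types.

3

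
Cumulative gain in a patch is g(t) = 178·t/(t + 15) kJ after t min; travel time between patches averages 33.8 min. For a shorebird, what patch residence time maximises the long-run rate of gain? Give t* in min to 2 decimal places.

22.52 min

By the marginal value theorem, leave when the instantaneous gain rate g'(t) equals the habitat-wide average g(t)/(T + t).
g'(t) = 178·15/(t + 15)². Setting 178·15/(t+15)² = 178t/[(t+15)(33.8+t)] gives 15(33.8+t) = t(t+15), so t² = 15×33.8 = 507.
t* = √507 = 22.52 min.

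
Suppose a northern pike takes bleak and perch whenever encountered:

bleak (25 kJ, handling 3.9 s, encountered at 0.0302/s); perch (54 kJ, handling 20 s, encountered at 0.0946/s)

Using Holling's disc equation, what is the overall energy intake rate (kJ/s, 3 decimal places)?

Energy encountered per unit search time: 0.0302×25 + 0.0946×54 = 5.863 kJ/s.
Handling time per unit search time: 0.0302×3.9 + 0.0946×20 = 2.01.
Rate = 5.863/(1 + 2.01) = 1.948 kJ/s.

1.948 kJ/s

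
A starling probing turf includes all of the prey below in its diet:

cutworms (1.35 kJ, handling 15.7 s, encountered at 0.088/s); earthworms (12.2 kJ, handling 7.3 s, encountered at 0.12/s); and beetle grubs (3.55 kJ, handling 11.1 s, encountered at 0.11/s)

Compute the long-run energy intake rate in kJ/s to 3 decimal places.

Energy encountered per unit search time: 0.088×1.35 + 0.12×12.2 + 0.11×3.55 = 1.973 kJ/s.
Handling time per unit search time: 0.088×15.7 + 0.12×7.3 + 0.11×11.1 = 3.479.
Rate = 1.973/(1 + 3.479) = 0.4406 kJ/s.

0.441 kJ/s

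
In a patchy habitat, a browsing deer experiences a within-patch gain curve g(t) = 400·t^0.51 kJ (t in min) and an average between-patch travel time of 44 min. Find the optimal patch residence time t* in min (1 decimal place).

45.8 min

Optimal t* satisfies g'(t*) = g(t*)/(T + t*).
g'(t) = 0.51·400·t^-0.49. Setting 0.51·400·t^-0.49 = 400·t^0.51/(44+t) gives 0.51(44+t) = t, so 0.49·t = 0.51×44.
t* = 0.51×44/0.49 = 45.8 min.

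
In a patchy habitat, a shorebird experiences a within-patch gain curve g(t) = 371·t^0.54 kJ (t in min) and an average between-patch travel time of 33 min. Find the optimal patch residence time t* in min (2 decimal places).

38.74 min

Maximise g(t)/(T+t): set derivative to zero → g'(t)(T+t) = g(t).
g'(t) = 0.54·371·t^-0.46. Setting 0.54·371·t^-0.46 = 371·t^0.54/(33+t) gives 0.54(33+t) = t, so 0.46·t = 0.54×33.
t* = 0.54×33/0.46 = 38.74 min.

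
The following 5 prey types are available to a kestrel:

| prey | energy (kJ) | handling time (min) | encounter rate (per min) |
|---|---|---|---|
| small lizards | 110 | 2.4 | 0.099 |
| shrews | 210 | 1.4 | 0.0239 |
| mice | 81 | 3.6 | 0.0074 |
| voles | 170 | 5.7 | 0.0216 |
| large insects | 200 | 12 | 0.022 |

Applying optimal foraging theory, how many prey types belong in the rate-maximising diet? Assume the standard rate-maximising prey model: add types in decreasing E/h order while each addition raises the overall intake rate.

5

E/h in descending order: shrews 150, small lizards 45.8, voles 29.8, mice 22.5, large insects 16.7 kJ/min. The optimal diet is the largest prefix of this list for which every included type satisfies E_i/h_i > R on the types above it.
Rate on top 1: 4.857. small lizards: 45.8 > 4.857 → include.
Rate on top 2: 12.52. voles: 29.8 > 12.52 → include.
Rate on top 3: 14.04. mice: 22.5 > 14.04 → include.
Rate on top 4: 14.2. large insects: 16.7 > 14.2 → include.
Optimal diet: shrews, small lizards, voles, mice, large insects — 5 of 5 types.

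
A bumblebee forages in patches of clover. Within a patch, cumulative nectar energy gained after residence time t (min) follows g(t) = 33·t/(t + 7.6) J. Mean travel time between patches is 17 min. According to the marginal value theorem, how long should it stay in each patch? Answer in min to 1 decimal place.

11.4 min

Maximise g(t)/(T+t): set derivative to zero → g'(t)(T+t) = g(t).
g'(t) = 33·7.6/(t + 7.6)². Setting 33·7.6/(t+7.6)² = 33t/[(t+7.6)(17+t)] gives 7.6(17+t) = t(t+7.6), so t² = 7.6×17 = 129.2.
t* = √129.2 = 11.37 min.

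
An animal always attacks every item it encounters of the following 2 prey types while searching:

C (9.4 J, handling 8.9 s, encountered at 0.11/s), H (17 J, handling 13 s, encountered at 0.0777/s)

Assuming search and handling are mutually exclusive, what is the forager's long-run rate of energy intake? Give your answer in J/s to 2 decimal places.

R = Σλ_iE_i / (1 + Σλ_ih_i)
Numerator: 0.11×9.4 + 0.0777×17 = 2.355
Denominator: 1 + 0.11×8.9 + 0.0777×13 = 2.989
R = 2.355/2.989 = 0.7878 J/s

0.79 J/s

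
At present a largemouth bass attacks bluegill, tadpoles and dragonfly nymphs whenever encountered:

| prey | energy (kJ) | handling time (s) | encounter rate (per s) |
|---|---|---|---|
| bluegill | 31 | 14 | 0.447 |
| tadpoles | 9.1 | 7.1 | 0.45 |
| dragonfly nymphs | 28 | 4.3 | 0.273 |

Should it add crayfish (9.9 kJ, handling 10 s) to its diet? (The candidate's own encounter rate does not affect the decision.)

No

Current rate: (0.447×31 + 0.45×9.1 + 0.273×28)/(1 + 0.447×14 + 0.45×7.1 + 0.273×4.3) = 2.201 kJ/s.
Profitability of crayfish: 9.9/10 = 0.99 kJ/s.
Since 0.99 < R, time spent handling crayfish is better spent searching.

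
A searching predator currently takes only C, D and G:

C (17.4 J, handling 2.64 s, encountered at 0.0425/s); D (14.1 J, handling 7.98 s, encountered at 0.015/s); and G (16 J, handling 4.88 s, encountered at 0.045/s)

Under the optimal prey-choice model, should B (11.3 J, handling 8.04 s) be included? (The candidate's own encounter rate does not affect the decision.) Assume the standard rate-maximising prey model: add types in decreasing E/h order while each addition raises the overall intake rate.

On C, D and G alone, R = ΣλE/(1+Σλh) = 1.671/1.452 = 1.151 J/s.
B: E/h = 11.3/8.04 = 1.405 J/s.
Since 1.405 > R, including B increases the long-run rate.

Yes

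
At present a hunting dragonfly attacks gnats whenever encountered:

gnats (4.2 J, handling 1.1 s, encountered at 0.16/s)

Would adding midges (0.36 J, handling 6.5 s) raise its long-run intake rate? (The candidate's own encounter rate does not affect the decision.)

No

On gnats alone, R = ΣλE/(1+Σλh) = 0.672/1.176 = 0.5714 J/s.
midges: E/h = 0.36/6.5 = 0.05538 J/s.
0.05538 < 0.5714, so adding midges would lower the average — exclude it.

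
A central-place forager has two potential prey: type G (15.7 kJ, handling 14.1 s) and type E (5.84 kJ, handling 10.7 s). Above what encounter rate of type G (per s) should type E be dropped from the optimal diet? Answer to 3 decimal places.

At the threshold, the rate on type G alone equals the profitability of type E: λ·15.7/(1 + λ·14.1) = 5.84/10.7 = 0.5458.
Rearranging, λ(15.7 − 0.5458×14.1) = 0.5458, so λ = 0.5458/8.004 = 0.06819 per s.

0.068 per s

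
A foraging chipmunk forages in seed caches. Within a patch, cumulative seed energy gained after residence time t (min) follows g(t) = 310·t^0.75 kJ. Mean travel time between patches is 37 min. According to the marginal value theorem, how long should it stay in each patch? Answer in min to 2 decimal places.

111.00 min

Maximise g(t)/(T+t): set derivative to zero → g'(t)(T+t) = g(t).
g'(t) = 0.75·310·t^-0.25. Setting 0.75·310·t^-0.25 = 310·t^0.75/(37+t) gives 0.75(37+t) = t, so 0.25·t = 0.75×37.
t* = 0.75×37/0.25 = 111 min.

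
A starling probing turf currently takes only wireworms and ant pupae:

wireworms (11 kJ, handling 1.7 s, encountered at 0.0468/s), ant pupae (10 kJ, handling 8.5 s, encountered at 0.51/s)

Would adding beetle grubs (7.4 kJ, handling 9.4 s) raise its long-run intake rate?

Intake rate on the current diet: R = (0.0468×11 + 0.51×10) / (1 + 0.0468×1.7 + 0.51×8.5) = 5.615/5.415 = 1.037 kJ/s.
Profitability of beetle grubs: 7.4/9.4 = 0.7872 kJ/s.
Since 0.7872 < R, time spent handling beetle grubs is better spent searching.

No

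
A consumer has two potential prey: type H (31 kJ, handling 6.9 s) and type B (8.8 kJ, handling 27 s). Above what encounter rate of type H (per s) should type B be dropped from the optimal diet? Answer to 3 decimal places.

0.011 per s

Drop type B once their profitability E₂/h₂ falls below the rate achievable on type H alone: E₂/h₂ = λE₁/(1 + λh₁).
Solve for λ: λE₁h₂ = E₂(1 + λh₁) → λ(E₁h₂ − E₂h₁) = E₂ → λ = E₂/(E₁h₂ − E₂h₁).
λ = 8.8/(31×27 − 8.8×6.9) = 8.8/776.3 = 0.01134 per s.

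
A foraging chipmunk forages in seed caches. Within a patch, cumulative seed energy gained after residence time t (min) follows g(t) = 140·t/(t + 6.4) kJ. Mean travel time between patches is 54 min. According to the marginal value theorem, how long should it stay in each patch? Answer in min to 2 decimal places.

By the marginal value theorem, leave when the instantaneous gain rate g'(t) equals the habitat-wide average g(t)/(T + t).
g'(t) = 140·6.4/(t + 6.4)². Setting 140·6.4/(t+6.4)² = 140t/[(t+6.4)(54+t)] gives 6.4(54+t) = t(t+6.4), so t² = 6.4×54 = 345.6.
t* = √345.6 = 18.59 min.

18.59 min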